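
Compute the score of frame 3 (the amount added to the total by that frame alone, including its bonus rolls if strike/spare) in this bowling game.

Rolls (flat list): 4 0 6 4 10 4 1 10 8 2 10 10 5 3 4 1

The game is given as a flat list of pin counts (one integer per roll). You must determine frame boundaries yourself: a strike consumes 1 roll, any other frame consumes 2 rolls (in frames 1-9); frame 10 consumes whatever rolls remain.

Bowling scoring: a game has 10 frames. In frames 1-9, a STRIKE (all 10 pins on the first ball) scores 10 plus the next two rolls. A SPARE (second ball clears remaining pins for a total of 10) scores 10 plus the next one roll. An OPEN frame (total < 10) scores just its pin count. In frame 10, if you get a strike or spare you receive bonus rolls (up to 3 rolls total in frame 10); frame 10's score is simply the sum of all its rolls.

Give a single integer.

Frame 1: OPEN (4+0=4). Cumulative: 4
Frame 2: SPARE (6+4=10). 10 + next roll (10) = 20. Cumulative: 24
Frame 3: STRIKE. 10 + next two rolls (4+1) = 15. Cumulative: 39
Frame 4: OPEN (4+1=5). Cumulative: 44
Frame 5: STRIKE. 10 + next two rolls (8+2) = 20. Cumulative: 64

Answer: 15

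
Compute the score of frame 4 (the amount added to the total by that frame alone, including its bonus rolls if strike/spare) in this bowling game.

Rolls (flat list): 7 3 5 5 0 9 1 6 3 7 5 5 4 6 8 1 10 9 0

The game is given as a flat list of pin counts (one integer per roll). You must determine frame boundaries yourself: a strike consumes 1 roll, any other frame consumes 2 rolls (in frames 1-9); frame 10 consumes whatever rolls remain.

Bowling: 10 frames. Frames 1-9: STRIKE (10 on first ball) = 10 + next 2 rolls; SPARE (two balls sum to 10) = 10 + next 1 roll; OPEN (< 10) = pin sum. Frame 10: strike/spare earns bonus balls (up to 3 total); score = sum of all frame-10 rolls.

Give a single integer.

Answer: 7

Derivation:
Frame 1: SPARE (7+3=10). 10 + next roll (5) = 15. Cumulative: 15
Frame 2: SPARE (5+5=10). 10 + next roll (0) = 10. Cumulative: 25
Frame 3: OPEN (0+9=9). Cumulative: 34
Frame 4: OPEN (1+6=7). Cumulative: 41
Frame 5: SPARE (3+7=10). 10 + next roll (5) = 15. Cumulative: 56
Frame 6: SPARE (5+5=10). 10 + next roll (4) = 14. Cumulative: 70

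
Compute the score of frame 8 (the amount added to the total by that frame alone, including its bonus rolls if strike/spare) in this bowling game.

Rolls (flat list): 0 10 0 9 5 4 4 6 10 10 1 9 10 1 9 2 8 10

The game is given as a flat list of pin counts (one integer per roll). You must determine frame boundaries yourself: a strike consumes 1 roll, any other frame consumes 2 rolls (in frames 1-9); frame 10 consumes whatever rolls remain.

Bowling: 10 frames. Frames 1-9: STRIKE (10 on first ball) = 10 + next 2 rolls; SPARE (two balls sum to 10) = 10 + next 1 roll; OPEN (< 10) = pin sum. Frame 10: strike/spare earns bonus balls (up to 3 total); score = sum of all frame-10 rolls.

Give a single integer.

Answer: 20

Derivation:
Frame 1: SPARE (0+10=10). 10 + next roll (0) = 10. Cumulative: 10
Frame 2: OPEN (0+9=9). Cumulative: 19
Frame 3: OPEN (5+4=9). Cumulative: 28
Frame 4: SPARE (4+6=10). 10 + next roll (10) = 20. Cumulative: 48
Frame 5: STRIKE. 10 + next two rolls (10+1) = 21. Cumulative: 69
Frame 6: STRIKE. 10 + next two rolls (1+9) = 20. Cumulative: 89
Frame 7: SPARE (1+9=10). 10 + next roll (10) = 20. Cumulative: 109
Frame 8: STRIKE. 10 + next two rolls (1+9) = 20. Cumulative: 129
Frame 9: SPARE (1+9=10). 10 + next roll (2) = 12. Cumulative: 141
Frame 10: SPARE. Sum of all frame-10 rolls (2+8+10) = 20. Cumulative: 161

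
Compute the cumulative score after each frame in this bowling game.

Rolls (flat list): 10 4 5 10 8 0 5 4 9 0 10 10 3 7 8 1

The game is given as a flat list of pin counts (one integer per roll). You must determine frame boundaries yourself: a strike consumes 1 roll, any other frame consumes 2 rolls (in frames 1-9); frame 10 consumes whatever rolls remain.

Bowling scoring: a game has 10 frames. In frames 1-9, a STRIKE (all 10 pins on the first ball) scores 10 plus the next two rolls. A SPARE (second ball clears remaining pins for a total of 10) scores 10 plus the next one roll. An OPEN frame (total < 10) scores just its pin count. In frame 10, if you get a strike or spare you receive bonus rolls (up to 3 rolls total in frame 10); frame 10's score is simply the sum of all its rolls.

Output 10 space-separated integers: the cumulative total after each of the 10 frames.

Frame 1: STRIKE. 10 + next two rolls (4+5) = 19. Cumulative: 19
Frame 2: OPEN (4+5=9). Cumulative: 28
Frame 3: STRIKE. 10 + next two rolls (8+0) = 18. Cumulative: 46
Frame 4: OPEN (8+0=8). Cumulative: 54
Frame 5: OPEN (5+4=9). Cumulative: 63
Frame 6: OPEN (9+0=9). Cumulative: 72
Frame 7: STRIKE. 10 + next two rolls (10+3) = 23. Cumulative: 95
Frame 8: STRIKE. 10 + next two rolls (3+7) = 20. Cumulative: 115
Frame 9: SPARE (3+7=10). 10 + next roll (8) = 18. Cumulative: 133
Frame 10: OPEN. Sum of all frame-10 rolls (8+1) = 9. Cumulative: 142

Answer: 19 28 46 54 63 72 95 115 133 142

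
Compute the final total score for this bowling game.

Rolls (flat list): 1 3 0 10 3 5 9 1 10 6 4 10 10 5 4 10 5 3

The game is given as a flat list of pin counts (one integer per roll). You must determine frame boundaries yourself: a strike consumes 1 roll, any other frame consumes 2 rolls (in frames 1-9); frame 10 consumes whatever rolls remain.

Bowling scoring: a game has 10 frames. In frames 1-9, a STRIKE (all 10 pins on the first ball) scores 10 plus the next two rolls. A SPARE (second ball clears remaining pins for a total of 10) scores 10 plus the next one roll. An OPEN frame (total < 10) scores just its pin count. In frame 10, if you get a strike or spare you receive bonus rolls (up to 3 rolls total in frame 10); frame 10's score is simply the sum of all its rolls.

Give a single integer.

Frame 1: OPEN (1+3=4). Cumulative: 4
Frame 2: SPARE (0+10=10). 10 + next roll (3) = 13. Cumulative: 17
Frame 3: OPEN (3+5=8). Cumulative: 25
Frame 4: SPARE (9+1=10). 10 + next roll (10) = 20. Cumulative: 45
Frame 5: STRIKE. 10 + next two rolls (6+4) = 20. Cumulative: 65
Frame 6: SPARE (6+4=10). 10 + next roll (10) = 20. Cumulative: 85
Frame 7: STRIKE. 10 + next two rolls (10+5) = 25. Cumulative: 110
Frame 8: STRIKE. 10 + next two rolls (5+4) = 19. Cumulative: 129
Frame 9: OPEN (5+4=9). Cumulative: 138
Frame 10: STRIKE. Sum of all frame-10 rolls (10+5+3) = 18. Cumulative: 156

Answer: 156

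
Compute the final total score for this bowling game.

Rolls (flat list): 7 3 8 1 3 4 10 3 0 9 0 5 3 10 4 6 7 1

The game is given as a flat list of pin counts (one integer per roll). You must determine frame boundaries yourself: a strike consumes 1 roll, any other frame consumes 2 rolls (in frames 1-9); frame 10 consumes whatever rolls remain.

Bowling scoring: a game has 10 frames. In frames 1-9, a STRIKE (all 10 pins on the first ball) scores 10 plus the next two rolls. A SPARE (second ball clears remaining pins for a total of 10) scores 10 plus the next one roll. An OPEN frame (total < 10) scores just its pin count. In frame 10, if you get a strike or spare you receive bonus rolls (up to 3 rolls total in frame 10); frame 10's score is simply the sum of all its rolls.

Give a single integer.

Frame 1: SPARE (7+3=10). 10 + next roll (8) = 18. Cumulative: 18
Frame 2: OPEN (8+1=9). Cumulative: 27
Frame 3: OPEN (3+4=7). Cumulative: 34
Frame 4: STRIKE. 10 + next two rolls (3+0) = 13. Cumulative: 47
Frame 5: OPEN (3+0=3). Cumulative: 50
Frame 6: OPEN (9+0=9). Cumulative: 59
Frame 7: OPEN (5+3=8). Cumulative: 67
Frame 8: STRIKE. 10 + next two rolls (4+6) = 20. Cumulative: 87
Frame 9: SPARE (4+6=10). 10 + next roll (7) = 17. Cumulative: 104
Frame 10: OPEN. Sum of all frame-10 rolls (7+1) = 8. Cumulative: 112

Answer: 112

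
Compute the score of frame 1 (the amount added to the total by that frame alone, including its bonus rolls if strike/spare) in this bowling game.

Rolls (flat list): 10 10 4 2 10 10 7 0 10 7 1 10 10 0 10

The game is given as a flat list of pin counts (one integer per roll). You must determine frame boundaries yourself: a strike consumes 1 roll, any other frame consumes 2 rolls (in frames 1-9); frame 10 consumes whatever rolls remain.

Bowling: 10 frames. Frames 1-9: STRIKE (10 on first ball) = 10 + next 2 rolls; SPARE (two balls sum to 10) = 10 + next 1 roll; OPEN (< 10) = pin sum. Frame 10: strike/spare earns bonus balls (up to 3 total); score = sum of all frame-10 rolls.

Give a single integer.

Frame 1: STRIKE. 10 + next two rolls (10+4) = 24. Cumulative: 24
Frame 2: STRIKE. 10 + next two rolls (4+2) = 16. Cumulative: 40
Frame 3: OPEN (4+2=6). Cumulative: 46

Answer: 24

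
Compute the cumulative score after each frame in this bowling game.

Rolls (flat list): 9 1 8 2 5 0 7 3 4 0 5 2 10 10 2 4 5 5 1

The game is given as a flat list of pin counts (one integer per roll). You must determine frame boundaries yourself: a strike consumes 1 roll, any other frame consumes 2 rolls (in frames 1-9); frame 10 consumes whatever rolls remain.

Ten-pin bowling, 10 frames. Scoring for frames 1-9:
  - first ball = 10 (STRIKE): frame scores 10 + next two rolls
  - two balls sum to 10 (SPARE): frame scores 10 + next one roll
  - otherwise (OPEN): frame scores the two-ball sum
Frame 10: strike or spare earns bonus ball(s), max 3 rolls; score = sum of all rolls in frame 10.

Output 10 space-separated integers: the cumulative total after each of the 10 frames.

Frame 1: SPARE (9+1=10). 10 + next roll (8) = 18. Cumulative: 18
Frame 2: SPARE (8+2=10). 10 + next roll (5) = 15. Cumulative: 33
Frame 3: OPEN (5+0=5). Cumulative: 38
Frame 4: SPARE (7+3=10). 10 + next roll (4) = 14. Cumulative: 52
Frame 5: OPEN (4+0=4). Cumulative: 56
Frame 6: OPEN (5+2=7). Cumulative: 63
Frame 7: STRIKE. 10 + next two rolls (10+2) = 22. Cumulative: 85
Frame 8: STRIKE. 10 + next two rolls (2+4) = 16. Cumulative: 101
Frame 9: OPEN (2+4=6). Cumulative: 107
Frame 10: SPARE. Sum of all frame-10 rolls (5+5+1) = 11. Cumulative: 118

Answer: 18 33 38 52 56 63 85 101 107 118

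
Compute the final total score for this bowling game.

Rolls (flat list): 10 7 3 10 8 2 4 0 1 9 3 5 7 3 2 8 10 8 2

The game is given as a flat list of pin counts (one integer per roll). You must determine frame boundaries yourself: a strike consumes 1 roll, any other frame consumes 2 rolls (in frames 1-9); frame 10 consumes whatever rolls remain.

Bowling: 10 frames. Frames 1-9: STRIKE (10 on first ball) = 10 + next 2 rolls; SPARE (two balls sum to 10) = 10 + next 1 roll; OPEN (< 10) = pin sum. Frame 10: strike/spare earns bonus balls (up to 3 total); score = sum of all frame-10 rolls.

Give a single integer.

Answer: 151

Derivation:
Frame 1: STRIKE. 10 + next two rolls (7+3) = 20. Cumulative: 20
Frame 2: SPARE (7+3=10). 10 + next roll (10) = 20. Cumulative: 40
Frame 3: STRIKE. 10 + next two rolls (8+2) = 20. Cumulative: 60
Frame 4: SPARE (8+2=10). 10 + next roll (4) = 14. Cumulative: 74
Frame 5: OPEN (4+0=4). Cumulative: 78
Frame 6: SPARE (1+9=10). 10 + next roll (3) = 13. Cumulative: 91
Frame 7: OPEN (3+5=8). Cumulative: 99
Frame 8: SPARE (7+3=10). 10 + next roll (2) = 12. Cumulative: 111
Frame 9: SPARE (2+8=10). 10 + next roll (10) = 20. Cumulative: 131
Frame 10: STRIKE. Sum of all frame-10 rolls (10+8+2) = 20. Cumulative: 151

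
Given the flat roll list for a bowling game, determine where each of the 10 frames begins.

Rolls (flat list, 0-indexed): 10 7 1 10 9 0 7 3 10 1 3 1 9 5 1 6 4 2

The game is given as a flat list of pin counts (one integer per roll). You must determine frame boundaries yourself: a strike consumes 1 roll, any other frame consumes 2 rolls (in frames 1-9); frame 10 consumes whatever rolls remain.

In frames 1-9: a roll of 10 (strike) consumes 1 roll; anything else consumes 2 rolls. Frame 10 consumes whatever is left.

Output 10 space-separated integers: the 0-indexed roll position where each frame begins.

Frame 1 starts at roll index 0: roll=10 (strike), consumes 1 roll
Frame 2 starts at roll index 1: rolls=7,1 (sum=8), consumes 2 rolls
Frame 3 starts at roll index 3: roll=10 (strike), consumes 1 roll
Frame 4 starts at roll index 4: rolls=9,0 (sum=9), consumes 2 rolls
Frame 5 starts at roll index 6: rolls=7,3 (sum=10), consumes 2 rolls
Frame 6 starts at roll index 8: roll=10 (strike), consumes 1 roll
Frame 7 starts at roll index 9: rolls=1,3 (sum=4), consumes 2 rolls
Frame 8 starts at roll index 11: rolls=1,9 (sum=10), consumes 2 rolls
Frame 9 starts at roll index 13: rolls=5,1 (sum=6), consumes 2 rolls
Frame 10 starts at roll index 15: 3 remaining rolls

Answer: 0 1 3 4 6 8 9 11 13 15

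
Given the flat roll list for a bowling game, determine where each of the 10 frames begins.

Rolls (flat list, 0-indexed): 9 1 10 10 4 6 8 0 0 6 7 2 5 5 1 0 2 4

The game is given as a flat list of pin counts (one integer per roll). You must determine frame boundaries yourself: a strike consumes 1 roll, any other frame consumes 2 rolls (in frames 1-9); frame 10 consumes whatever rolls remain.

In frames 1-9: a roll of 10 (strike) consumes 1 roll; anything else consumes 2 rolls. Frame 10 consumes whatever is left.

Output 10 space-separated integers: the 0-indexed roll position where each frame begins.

Frame 1 starts at roll index 0: rolls=9,1 (sum=10), consumes 2 rolls
Frame 2 starts at roll index 2: roll=10 (strike), consumes 1 roll
Frame 3 starts at roll index 3: roll=10 (strike), consumes 1 roll
Frame 4 starts at roll index 4: rolls=4,6 (sum=10), consumes 2 rolls
Frame 5 starts at roll index 6: rolls=8,0 (sum=8), consumes 2 rolls
Frame 6 starts at roll index 8: rolls=0,6 (sum=6), consumes 2 rolls
Frame 7 starts at roll index 10: rolls=7,2 (sum=9), consumes 2 rolls
Frame 8 starts at roll index 12: rolls=5,5 (sum=10), consumes 2 rolls
Frame 9 starts at roll index 14: rolls=1,0 (sum=1), consumes 2 rolls
Frame 10 starts at roll index 16: 2 remaining rolls

Answer: 0 2 3 4 6 8 10 12 14 16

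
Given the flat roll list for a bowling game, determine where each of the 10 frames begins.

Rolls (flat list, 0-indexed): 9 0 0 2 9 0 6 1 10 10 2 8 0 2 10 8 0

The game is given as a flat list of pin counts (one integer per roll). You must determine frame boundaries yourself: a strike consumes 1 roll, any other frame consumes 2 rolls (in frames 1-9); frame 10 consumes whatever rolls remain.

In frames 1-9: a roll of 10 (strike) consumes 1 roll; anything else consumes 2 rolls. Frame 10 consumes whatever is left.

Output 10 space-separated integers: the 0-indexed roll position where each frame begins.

Frame 1 starts at roll index 0: rolls=9,0 (sum=9), consumes 2 rolls
Frame 2 starts at roll index 2: rolls=0,2 (sum=2), consumes 2 rolls
Frame 3 starts at roll index 4: rolls=9,0 (sum=9), consumes 2 rolls
Frame 4 starts at roll index 6: rolls=6,1 (sum=7), consumes 2 rolls
Frame 5 starts at roll index 8: roll=10 (strike), consumes 1 roll
Frame 6 starts at roll index 9: roll=10 (strike), consumes 1 roll
Frame 7 starts at roll index 10: rolls=2,8 (sum=10), consumes 2 rolls
Frame 8 starts at roll index 12: rolls=0,2 (sum=2), consumes 2 rolls
Frame 9 starts at roll index 14: roll=10 (strike), consumes 1 roll
Frame 10 starts at roll index 15: 2 remaining rolls

Answer: 0 2 4 6 8 9 10 12 14 15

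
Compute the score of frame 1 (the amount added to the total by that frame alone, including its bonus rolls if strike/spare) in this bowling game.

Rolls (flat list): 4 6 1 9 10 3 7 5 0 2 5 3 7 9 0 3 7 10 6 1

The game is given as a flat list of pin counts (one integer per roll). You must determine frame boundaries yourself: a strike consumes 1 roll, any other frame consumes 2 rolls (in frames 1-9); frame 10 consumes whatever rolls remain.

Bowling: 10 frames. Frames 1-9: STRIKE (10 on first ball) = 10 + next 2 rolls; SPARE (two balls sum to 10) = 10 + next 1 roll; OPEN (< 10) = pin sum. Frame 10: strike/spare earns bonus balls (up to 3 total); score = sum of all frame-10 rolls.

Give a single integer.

Frame 1: SPARE (4+6=10). 10 + next roll (1) = 11. Cumulative: 11
Frame 2: SPARE (1+9=10). 10 + next roll (10) = 20. Cumulative: 31
Frame 3: STRIKE. 10 + next two rolls (3+7) = 20. Cumulative: 51

Answer: 11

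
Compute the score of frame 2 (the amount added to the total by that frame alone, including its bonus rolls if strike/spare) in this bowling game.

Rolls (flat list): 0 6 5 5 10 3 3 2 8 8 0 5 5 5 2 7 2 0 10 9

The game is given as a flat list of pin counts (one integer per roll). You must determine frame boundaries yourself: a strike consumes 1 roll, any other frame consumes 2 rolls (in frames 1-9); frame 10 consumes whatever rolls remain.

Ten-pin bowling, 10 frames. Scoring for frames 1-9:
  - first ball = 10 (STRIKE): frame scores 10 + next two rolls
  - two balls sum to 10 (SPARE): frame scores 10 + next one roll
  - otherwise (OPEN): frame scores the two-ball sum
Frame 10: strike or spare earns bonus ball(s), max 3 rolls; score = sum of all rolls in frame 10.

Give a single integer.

Frame 1: OPEN (0+6=6). Cumulative: 6
Frame 2: SPARE (5+5=10). 10 + next roll (10) = 20. Cumulative: 26
Frame 3: STRIKE. 10 + next two rolls (3+3) = 16. Cumulative: 42
Frame 4: OPEN (3+3=6). Cumulative: 48

Answer: 20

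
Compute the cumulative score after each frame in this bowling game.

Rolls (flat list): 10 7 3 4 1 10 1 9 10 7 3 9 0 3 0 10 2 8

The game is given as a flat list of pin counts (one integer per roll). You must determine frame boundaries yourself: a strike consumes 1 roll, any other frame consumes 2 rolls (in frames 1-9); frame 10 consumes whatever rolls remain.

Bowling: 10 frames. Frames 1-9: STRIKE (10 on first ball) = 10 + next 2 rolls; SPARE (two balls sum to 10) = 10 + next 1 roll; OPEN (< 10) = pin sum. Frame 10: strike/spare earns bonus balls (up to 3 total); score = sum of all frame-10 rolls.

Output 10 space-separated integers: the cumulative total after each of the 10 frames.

Frame 1: STRIKE. 10 + next two rolls (7+3) = 20. Cumulative: 20
Frame 2: SPARE (7+3=10). 10 + next roll (4) = 14. Cumulative: 34
Frame 3: OPEN (4+1=5). Cumulative: 39
Frame 4: STRIKE. 10 + next two rolls (1+9) = 20. Cumulative: 59
Frame 5: SPARE (1+9=10). 10 + next roll (10) = 20. Cumulative: 79
Frame 6: STRIKE. 10 + next two rolls (7+3) = 20. Cumulative: 99
Frame 7: SPARE (7+3=10). 10 + next roll (9) = 19. Cumulative: 118
Frame 8: OPEN (9+0=9). Cumulative: 127
Frame 9: OPEN (3+0=3). Cumulative: 130
Frame 10: STRIKE. Sum of all frame-10 rolls (10+2+8) = 20. Cumulative: 150

Answer: 20 34 39 59 79 99 118 127 130 150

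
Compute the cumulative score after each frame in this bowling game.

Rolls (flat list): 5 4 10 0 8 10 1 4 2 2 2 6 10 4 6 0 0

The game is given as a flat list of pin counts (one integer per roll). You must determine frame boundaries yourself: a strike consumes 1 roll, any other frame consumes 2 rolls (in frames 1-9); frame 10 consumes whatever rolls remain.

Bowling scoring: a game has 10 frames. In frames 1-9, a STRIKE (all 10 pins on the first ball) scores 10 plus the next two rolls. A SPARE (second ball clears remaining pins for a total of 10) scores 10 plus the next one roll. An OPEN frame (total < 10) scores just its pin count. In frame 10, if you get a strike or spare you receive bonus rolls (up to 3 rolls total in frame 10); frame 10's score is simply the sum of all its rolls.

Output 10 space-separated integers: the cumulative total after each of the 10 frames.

Answer: 9 27 35 50 55 59 67 87 97 97

Derivation:
Frame 1: OPEN (5+4=9). Cumulative: 9
Frame 2: STRIKE. 10 + next two rolls (0+8) = 18. Cumulative: 27
Frame 3: OPEN (0+8=8). Cumulative: 35
Frame 4: STRIKE. 10 + next two rolls (1+4) = 15. Cumulative: 50
Frame 5: OPEN (1+4=5). Cumulative: 55
Frame 6: OPEN (2+2=4). Cumulative: 59
Frame 7: OPEN (2+6=8). Cumulative: 67
Frame 8: STRIKE. 10 + next two rolls (4+6) = 20. Cumulative: 87
Frame 9: SPARE (4+6=10). 10 + next roll (0) = 10. Cumulative: 97
Frame 10: OPEN. Sum of all frame-10 rolls (0+0) = 0. Cumulative: 97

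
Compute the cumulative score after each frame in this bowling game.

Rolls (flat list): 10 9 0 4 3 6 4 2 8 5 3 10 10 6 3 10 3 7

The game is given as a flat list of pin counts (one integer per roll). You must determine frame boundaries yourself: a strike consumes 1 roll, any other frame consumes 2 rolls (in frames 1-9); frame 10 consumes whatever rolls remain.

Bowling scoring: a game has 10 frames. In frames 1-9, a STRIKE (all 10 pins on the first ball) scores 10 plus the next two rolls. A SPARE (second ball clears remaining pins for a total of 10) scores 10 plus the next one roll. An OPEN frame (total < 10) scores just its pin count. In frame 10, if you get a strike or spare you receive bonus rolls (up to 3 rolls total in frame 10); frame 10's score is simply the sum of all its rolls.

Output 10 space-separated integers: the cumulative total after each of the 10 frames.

Frame 1: STRIKE. 10 + next two rolls (9+0) = 19. Cumulative: 19
Frame 2: OPEN (9+0=9). Cumulative: 28
Frame 3: OPEN (4+3=7). Cumulative: 35
Frame 4: SPARE (6+4=10). 10 + next roll (2) = 12. Cumulative: 47
Frame 5: SPARE (2+8=10). 10 + next roll (5) = 15. Cumulative: 62
Frame 6: OPEN (5+3=8). Cumulative: 70
Frame 7: STRIKE. 10 + next two rolls (10+6) = 26. Cumulative: 96
Frame 8: STRIKE. 10 + next two rolls (6+3) = 19. Cumulative: 115
Frame 9: OPEN (6+3=9). Cumulative: 124
Frame 10: STRIKE. Sum of all frame-10 rolls (10+3+7) = 20. Cumulative: 144

Answer: 19 28 35 47 62 70 96 115 124 144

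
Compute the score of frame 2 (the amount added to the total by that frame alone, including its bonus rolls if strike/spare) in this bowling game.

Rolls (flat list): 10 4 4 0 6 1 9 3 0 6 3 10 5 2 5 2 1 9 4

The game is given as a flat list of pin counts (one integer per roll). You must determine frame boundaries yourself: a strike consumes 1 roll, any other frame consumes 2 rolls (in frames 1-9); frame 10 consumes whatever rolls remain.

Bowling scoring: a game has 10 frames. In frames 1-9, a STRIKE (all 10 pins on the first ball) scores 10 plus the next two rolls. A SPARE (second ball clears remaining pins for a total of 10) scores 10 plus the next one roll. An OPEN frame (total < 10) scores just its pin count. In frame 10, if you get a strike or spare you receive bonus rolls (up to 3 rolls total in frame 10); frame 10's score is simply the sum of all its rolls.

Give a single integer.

Frame 1: STRIKE. 10 + next two rolls (4+4) = 18. Cumulative: 18
Frame 2: OPEN (4+4=8). Cumulative: 26
Frame 3: OPEN (0+6=6). Cumulative: 32
Frame 4: SPARE (1+9=10). 10 + next roll (3) = 13. Cumulative: 45

Answer: 8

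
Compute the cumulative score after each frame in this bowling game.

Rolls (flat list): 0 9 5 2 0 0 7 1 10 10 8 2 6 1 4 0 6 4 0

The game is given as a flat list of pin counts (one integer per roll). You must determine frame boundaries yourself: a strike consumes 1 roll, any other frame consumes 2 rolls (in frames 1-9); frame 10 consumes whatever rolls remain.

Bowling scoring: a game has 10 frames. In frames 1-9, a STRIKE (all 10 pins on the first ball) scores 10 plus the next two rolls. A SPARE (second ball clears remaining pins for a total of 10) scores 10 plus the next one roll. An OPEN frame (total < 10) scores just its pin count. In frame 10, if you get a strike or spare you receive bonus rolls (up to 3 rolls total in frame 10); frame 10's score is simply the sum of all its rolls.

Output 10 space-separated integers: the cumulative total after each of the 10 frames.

Frame 1: OPEN (0+9=9). Cumulative: 9
Frame 2: OPEN (5+2=7). Cumulative: 16
Frame 3: OPEN (0+0=0). Cumulative: 16
Frame 4: OPEN (7+1=8). Cumulative: 24
Frame 5: STRIKE. 10 + next two rolls (10+8) = 28. Cumulative: 52
Frame 6: STRIKE. 10 + next two rolls (8+2) = 20. Cumulative: 72
Frame 7: SPARE (8+2=10). 10 + next roll (6) = 16. Cumulative: 88
Frame 8: OPEN (6+1=7). Cumulative: 95
Frame 9: OPEN (4+0=4). Cumulative: 99
Frame 10: SPARE. Sum of all frame-10 rolls (6+4+0) = 10. Cumulative: 109

Answer: 9 16 16 24 52 72 88 95 99 109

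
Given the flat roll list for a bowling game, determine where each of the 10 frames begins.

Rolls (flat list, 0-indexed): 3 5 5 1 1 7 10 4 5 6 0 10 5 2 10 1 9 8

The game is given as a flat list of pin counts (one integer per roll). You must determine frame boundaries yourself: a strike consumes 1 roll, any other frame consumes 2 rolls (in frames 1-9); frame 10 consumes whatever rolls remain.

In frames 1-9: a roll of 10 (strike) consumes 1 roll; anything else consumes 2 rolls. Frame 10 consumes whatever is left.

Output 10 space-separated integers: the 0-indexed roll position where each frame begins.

Answer: 0 2 4 6 7 9 11 12 14 15

Derivation:
Frame 1 starts at roll index 0: rolls=3,5 (sum=8), consumes 2 rolls
Frame 2 starts at roll index 2: rolls=5,1 (sum=6), consumes 2 rolls
Frame 3 starts at roll index 4: rolls=1,7 (sum=8), consumes 2 rolls
Frame 4 starts at roll index 6: roll=10 (strike), consumes 1 roll
Frame 5 starts at roll index 7: rolls=4,5 (sum=9), consumes 2 rolls
Frame 6 starts at roll index 9: rolls=6,0 (sum=6), consumes 2 rolls
Frame 7 starts at roll index 11: roll=10 (strike), consumes 1 roll
Frame 8 starts at roll index 12: rolls=5,2 (sum=7), consumes 2 rolls
Frame 9 starts at roll index 14: roll=10 (strike), consumes 1 roll
Frame 10 starts at roll index 15: 3 remaining rolls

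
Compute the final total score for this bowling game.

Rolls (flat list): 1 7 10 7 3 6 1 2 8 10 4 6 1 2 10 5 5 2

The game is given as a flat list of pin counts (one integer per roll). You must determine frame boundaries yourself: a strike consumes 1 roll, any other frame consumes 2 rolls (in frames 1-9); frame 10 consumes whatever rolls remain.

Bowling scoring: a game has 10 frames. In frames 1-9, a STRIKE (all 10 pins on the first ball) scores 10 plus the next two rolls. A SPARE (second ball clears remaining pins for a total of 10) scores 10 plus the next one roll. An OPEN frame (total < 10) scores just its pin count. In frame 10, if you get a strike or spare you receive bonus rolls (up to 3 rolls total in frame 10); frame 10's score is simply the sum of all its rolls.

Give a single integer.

Frame 1: OPEN (1+7=8). Cumulative: 8
Frame 2: STRIKE. 10 + next two rolls (7+3) = 20. Cumulative: 28
Frame 3: SPARE (7+3=10). 10 + next roll (6) = 16. Cumulative: 44
Frame 4: OPEN (6+1=7). Cumulative: 51
Frame 5: SPARE (2+8=10). 10 + next roll (10) = 20. Cumulative: 71
Frame 6: STRIKE. 10 + next two rolls (4+6) = 20. Cumulative: 91
Frame 7: SPARE (4+6=10). 10 + next roll (1) = 11. Cumulative: 102
Frame 8: OPEN (1+2=3). Cumulative: 105
Frame 9: STRIKE. 10 + next two rolls (5+5) = 20. Cumulative: 125
Frame 10: SPARE. Sum of all frame-10 rolls (5+5+2) = 12. Cumulative: 137

Answer: 137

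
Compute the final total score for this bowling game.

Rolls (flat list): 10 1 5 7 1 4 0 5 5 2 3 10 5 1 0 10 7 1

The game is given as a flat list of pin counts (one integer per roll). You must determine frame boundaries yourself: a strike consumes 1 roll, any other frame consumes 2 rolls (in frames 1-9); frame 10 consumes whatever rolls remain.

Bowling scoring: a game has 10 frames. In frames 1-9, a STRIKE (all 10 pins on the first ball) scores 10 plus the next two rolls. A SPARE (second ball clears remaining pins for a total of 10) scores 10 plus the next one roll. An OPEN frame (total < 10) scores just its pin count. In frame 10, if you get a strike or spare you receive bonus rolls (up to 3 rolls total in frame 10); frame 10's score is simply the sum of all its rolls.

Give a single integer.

Frame 1: STRIKE. 10 + next two rolls (1+5) = 16. Cumulative: 16
Frame 2: OPEN (1+5=6). Cumulative: 22
Frame 3: OPEN (7+1=8). Cumulative: 30
Frame 4: OPEN (4+0=4). Cumulative: 34
Frame 5: SPARE (5+5=10). 10 + next roll (2) = 12. Cumulative: 46
Frame 6: OPEN (2+3=5). Cumulative: 51
Frame 7: STRIKE. 10 + next two rolls (5+1) = 16. Cumulative: 67
Frame 8: OPEN (5+1=6). Cumulative: 73
Frame 9: SPARE (0+10=10). 10 + next roll (7) = 17. Cumulative: 90
Frame 10: OPEN. Sum of all frame-10 rolls (7+1) = 8. Cumulative: 98

Answer: 98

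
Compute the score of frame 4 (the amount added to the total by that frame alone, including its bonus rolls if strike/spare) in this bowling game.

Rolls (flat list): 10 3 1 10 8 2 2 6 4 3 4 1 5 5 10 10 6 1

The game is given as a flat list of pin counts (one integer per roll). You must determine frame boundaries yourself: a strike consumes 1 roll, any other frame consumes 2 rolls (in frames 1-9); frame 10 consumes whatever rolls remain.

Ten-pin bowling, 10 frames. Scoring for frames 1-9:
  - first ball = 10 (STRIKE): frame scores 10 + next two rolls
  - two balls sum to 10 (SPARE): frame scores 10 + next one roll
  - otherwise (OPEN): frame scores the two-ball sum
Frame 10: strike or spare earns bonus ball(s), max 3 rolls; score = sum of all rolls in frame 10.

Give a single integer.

Frame 1: STRIKE. 10 + next two rolls (3+1) = 14. Cumulative: 14
Frame 2: OPEN (3+1=4). Cumulative: 18
Frame 3: STRIKE. 10 + next two rolls (8+2) = 20. Cumulative: 38
Frame 4: SPARE (8+2=10). 10 + next roll (2) = 12. Cumulative: 50
Frame 5: OPEN (2+6=8). Cumulative: 58
Frame 6: OPEN (4+3=7). Cumulative: 65

Answer: 12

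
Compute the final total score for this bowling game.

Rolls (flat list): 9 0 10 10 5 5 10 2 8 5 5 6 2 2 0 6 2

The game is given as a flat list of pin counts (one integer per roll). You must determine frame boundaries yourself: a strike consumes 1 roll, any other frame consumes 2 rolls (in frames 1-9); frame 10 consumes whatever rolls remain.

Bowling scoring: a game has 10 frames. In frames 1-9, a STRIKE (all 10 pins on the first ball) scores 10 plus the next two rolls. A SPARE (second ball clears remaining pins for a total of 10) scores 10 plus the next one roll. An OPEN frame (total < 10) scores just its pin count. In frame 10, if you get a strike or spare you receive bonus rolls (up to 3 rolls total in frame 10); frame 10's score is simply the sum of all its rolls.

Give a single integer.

Frame 1: OPEN (9+0=9). Cumulative: 9
Frame 2: STRIKE. 10 + next two rolls (10+5) = 25. Cumulative: 34
Frame 3: STRIKE. 10 + next two rolls (5+5) = 20. Cumulative: 54
Frame 4: SPARE (5+5=10). 10 + next roll (10) = 20. Cumulative: 74
Frame 5: STRIKE. 10 + next two rolls (2+8) = 20. Cumulative: 94
Frame 6: SPARE (2+8=10). 10 + next roll (5) = 15. Cumulative: 109
Frame 7: SPARE (5+5=10). 10 + next roll (6) = 16. Cumulative: 125
Frame 8: OPEN (6+2=8). Cumulative: 133
Frame 9: OPEN (2+0=2). Cumulative: 135
Frame 10: OPEN. Sum of all frame-10 rolls (6+2) = 8. Cumulative: 143

Answer: 143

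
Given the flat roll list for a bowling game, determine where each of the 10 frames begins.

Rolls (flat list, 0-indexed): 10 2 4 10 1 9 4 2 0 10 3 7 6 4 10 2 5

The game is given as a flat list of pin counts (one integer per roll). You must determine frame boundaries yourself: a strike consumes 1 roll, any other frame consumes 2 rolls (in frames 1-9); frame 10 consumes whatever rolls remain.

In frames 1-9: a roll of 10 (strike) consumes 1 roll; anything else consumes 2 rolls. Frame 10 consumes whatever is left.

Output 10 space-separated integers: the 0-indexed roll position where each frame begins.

Frame 1 starts at roll index 0: roll=10 (strike), consumes 1 roll
Frame 2 starts at roll index 1: rolls=2,4 (sum=6), consumes 2 rolls
Frame 3 starts at roll index 3: roll=10 (strike), consumes 1 roll
Frame 4 starts at roll index 4: rolls=1,9 (sum=10), consumes 2 rolls
Frame 5 starts at roll index 6: rolls=4,2 (sum=6), consumes 2 rolls
Frame 6 starts at roll index 8: rolls=0,10 (sum=10), consumes 2 rolls
Frame 7 starts at roll index 10: rolls=3,7 (sum=10), consumes 2 rolls
Frame 8 starts at roll index 12: rolls=6,4 (sum=10), consumes 2 rolls
Frame 9 starts at roll index 14: roll=10 (strike), consumes 1 roll
Frame 10 starts at roll index 15: 2 remaining rolls

Answer: 0 1 3 4 6 8 10 12 14 15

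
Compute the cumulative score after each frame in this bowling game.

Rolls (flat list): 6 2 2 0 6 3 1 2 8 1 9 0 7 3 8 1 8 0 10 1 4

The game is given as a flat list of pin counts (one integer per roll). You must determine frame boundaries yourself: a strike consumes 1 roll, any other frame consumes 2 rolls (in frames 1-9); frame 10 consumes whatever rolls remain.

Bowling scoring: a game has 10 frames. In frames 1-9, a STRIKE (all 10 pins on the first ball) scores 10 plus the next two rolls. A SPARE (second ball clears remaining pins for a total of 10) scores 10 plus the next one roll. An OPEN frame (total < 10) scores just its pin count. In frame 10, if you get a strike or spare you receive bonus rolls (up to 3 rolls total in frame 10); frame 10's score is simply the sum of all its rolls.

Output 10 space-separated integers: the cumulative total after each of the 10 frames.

Frame 1: OPEN (6+2=8). Cumulative: 8
Frame 2: OPEN (2+0=2). Cumulative: 10
Frame 3: OPEN (6+3=9). Cumulative: 19
Frame 4: OPEN (1+2=3). Cumulative: 22
Frame 5: OPEN (8+1=9). Cumulative: 31
Frame 6: OPEN (9+0=9). Cumulative: 40
Frame 7: SPARE (7+3=10). 10 + next roll (8) = 18. Cumulative: 58
Frame 8: OPEN (8+1=9). Cumulative: 67
Frame 9: OPEN (8+0=8). Cumulative: 75
Frame 10: STRIKE. Sum of all frame-10 rolls (10+1+4) = 15. Cumulative: 90

Answer: 8 10 19 22 31 40 58 67 75 90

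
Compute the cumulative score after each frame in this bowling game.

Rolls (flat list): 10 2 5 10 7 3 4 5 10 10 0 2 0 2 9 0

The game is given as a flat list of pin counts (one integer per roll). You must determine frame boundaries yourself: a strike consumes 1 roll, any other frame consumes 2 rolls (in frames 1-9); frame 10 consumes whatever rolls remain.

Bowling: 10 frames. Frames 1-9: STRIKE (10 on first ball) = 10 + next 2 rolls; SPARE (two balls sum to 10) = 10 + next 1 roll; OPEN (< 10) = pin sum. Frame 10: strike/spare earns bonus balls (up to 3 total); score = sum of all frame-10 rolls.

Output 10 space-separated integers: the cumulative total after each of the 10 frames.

Frame 1: STRIKE. 10 + next two rolls (2+5) = 17. Cumulative: 17
Frame 2: OPEN (2+5=7). Cumulative: 24
Frame 3: STRIKE. 10 + next two rolls (7+3) = 20. Cumulative: 44
Frame 4: SPARE (7+3=10). 10 + next roll (4) = 14. Cumulative: 58
Frame 5: OPEN (4+5=9). Cumulative: 67
Frame 6: STRIKE. 10 + next two rolls (10+0) = 20. Cumulative: 87
Frame 7: STRIKE. 10 + next two rolls (0+2) = 12. Cumulative: 99
Frame 8: OPEN (0+2=2). Cumulative: 101
Frame 9: OPEN (0+2=2). Cumulative: 103
Frame 10: OPEN. Sum of all frame-10 rolls (9+0) = 9. Cumulative: 112

Answer: 17 24 44 58 67 87 99 101 103 112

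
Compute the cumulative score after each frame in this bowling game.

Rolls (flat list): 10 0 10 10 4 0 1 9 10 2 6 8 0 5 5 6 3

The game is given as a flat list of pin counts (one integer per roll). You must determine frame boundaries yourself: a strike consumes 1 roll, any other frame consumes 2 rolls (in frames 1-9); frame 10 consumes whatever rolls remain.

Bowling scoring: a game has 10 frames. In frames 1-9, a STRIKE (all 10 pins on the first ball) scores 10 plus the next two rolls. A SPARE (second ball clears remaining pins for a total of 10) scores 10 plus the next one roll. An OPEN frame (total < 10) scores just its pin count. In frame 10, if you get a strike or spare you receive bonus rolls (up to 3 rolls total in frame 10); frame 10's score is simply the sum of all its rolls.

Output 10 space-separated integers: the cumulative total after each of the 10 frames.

Frame 1: STRIKE. 10 + next two rolls (0+10) = 20. Cumulative: 20
Frame 2: SPARE (0+10=10). 10 + next roll (10) = 20. Cumulative: 40
Frame 3: STRIKE. 10 + next two rolls (4+0) = 14. Cumulative: 54
Frame 4: OPEN (4+0=4). Cumulative: 58
Frame 5: SPARE (1+9=10). 10 + next roll (10) = 20. Cumulative: 78
Frame 6: STRIKE. 10 + next two rolls (2+6) = 18. Cumulative: 96
Frame 7: OPEN (2+6=8). Cumulative: 104
Frame 8: OPEN (8+0=8). Cumulative: 112
Frame 9: SPARE (5+5=10). 10 + next roll (6) = 16. Cumulative: 128
Frame 10: OPEN. Sum of all frame-10 rolls (6+3) = 9. Cumulative: 137

Answer: 20 40 54 58 78 96 104 112 128 137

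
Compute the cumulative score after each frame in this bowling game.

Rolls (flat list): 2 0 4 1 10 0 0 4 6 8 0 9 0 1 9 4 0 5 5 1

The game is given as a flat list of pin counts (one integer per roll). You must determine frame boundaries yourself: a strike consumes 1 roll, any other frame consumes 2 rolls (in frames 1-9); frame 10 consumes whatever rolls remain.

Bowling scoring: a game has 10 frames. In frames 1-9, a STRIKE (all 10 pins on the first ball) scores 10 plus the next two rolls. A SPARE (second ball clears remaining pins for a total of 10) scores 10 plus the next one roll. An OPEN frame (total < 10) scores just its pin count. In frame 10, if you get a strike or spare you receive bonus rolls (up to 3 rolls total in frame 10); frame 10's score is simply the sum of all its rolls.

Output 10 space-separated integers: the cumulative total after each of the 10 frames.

Frame 1: OPEN (2+0=2). Cumulative: 2
Frame 2: OPEN (4+1=5). Cumulative: 7
Frame 3: STRIKE. 10 + next two rolls (0+0) = 10. Cumulative: 17
Frame 4: OPEN (0+0=0). Cumulative: 17
Frame 5: SPARE (4+6=10). 10 + next roll (8) = 18. Cumulative: 35
Frame 6: OPEN (8+0=8). Cumulative: 43
Frame 7: OPEN (9+0=9). Cumulative: 52
Frame 8: SPARE (1+9=10). 10 + next roll (4) = 14. Cumulative: 66
Frame 9: OPEN (4+0=4). Cumulative: 70
Frame 10: SPARE. Sum of all frame-10 rolls (5+5+1) = 11. Cumulative: 81

Answer: 2 7 17 17 35 43 52 66 70 81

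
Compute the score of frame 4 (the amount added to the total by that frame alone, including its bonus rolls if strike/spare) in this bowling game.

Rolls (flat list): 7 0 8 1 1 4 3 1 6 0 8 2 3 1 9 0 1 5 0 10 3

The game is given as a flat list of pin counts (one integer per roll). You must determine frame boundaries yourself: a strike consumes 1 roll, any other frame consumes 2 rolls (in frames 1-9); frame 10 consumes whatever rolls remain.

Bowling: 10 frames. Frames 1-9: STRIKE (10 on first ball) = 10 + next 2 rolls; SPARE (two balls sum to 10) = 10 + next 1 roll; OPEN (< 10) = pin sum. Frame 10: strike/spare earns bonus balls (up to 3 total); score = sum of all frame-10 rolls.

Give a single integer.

Answer: 4

Derivation:
Frame 1: OPEN (7+0=7). Cumulative: 7
Frame 2: OPEN (8+1=9). Cumulative: 16
Frame 3: OPEN (1+4=5). Cumulative: 21
Frame 4: OPEN (3+1=4). Cumulative: 25
Frame 5: OPEN (6+0=6). Cumulative: 31
Frame 6: SPARE (8+2=10). 10 + next roll (3) = 13. Cumulative: 44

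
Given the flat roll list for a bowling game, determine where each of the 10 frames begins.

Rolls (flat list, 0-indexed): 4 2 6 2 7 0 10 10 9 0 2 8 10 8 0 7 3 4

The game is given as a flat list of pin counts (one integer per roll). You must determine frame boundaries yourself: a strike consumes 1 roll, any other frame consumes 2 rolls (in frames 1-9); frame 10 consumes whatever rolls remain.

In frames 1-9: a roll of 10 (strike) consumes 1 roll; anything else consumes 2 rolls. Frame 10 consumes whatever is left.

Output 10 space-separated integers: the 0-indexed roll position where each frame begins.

Answer: 0 2 4 6 7 8 10 12 13 15

Derivation:
Frame 1 starts at roll index 0: rolls=4,2 (sum=6), consumes 2 rolls
Frame 2 starts at roll index 2: rolls=6,2 (sum=8), consumes 2 rolls
Frame 3 starts at roll index 4: rolls=7,0 (sum=7), consumes 2 rolls
Frame 4 starts at roll index 6: roll=10 (strike), consumes 1 roll
Frame 5 starts at roll index 7: roll=10 (strike), consumes 1 roll
Frame 6 starts at roll index 8: rolls=9,0 (sum=9), consumes 2 rolls
Frame 7 starts at roll index 10: rolls=2,8 (sum=10), consumes 2 rolls
Frame 8 starts at roll index 12: roll=10 (strike), consumes 1 roll
Frame 9 starts at roll index 13: rolls=8,0 (sum=8), consumes 2 rolls
Frame 10 starts at roll index 15: 3 remaining rolls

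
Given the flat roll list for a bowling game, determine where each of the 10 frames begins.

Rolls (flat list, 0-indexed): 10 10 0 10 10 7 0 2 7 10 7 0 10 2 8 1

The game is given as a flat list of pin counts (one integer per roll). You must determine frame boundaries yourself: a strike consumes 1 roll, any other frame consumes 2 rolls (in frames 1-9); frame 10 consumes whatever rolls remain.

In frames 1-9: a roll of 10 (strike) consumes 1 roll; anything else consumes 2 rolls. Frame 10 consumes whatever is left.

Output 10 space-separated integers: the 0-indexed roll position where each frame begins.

Answer: 0 1 2 4 5 7 9 10 12 13

Derivation:
Frame 1 starts at roll index 0: roll=10 (strike), consumes 1 roll
Frame 2 starts at roll index 1: roll=10 (strike), consumes 1 roll
Frame 3 starts at roll index 2: rolls=0,10 (sum=10), consumes 2 rolls
Frame 4 starts at roll index 4: roll=10 (strike), consumes 1 roll
Frame 5 starts at roll index 5: rolls=7,0 (sum=7), consumes 2 rolls
Frame 6 starts at roll index 7: rolls=2,7 (sum=9), consumes 2 rolls
Frame 7 starts at roll index 9: roll=10 (strike), consumes 1 roll
Frame 8 starts at roll index 10: rolls=7,0 (sum=7), consumes 2 rolls
Frame 9 starts at roll index 12: roll=10 (strike), consumes 1 roll
Frame 10 starts at roll index 13: 3 remaining rolls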